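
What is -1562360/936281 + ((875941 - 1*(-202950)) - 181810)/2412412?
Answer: -2929136116559/2258695519772 ≈ -1.2968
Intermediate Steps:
-1562360/936281 + ((875941 - 1*(-202950)) - 181810)/2412412 = -1562360*1/936281 + ((875941 + 202950) - 181810)*(1/2412412) = -1562360/936281 + (1078891 - 181810)*(1/2412412) = -1562360/936281 + 897081*(1/2412412) = -1562360/936281 + 897081/2412412 = -2929136116559/2258695519772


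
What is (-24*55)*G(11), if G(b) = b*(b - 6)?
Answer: -72600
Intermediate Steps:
G(b) = b*(-6 + b)
(-24*55)*G(11) = (-24*55)*(11*(-6 + 11)) = -14520*5 = -1320*55 = -72600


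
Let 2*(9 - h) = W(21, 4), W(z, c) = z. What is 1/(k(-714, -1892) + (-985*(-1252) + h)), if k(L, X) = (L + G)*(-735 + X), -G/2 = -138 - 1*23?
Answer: 2/4526005 ≈ 4.4189e-7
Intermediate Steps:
G = 322 (G = -2*(-138 - 1*23) = -2*(-138 - 23) = -2*(-161) = 322)
k(L, X) = (-735 + X)*(322 + L) (k(L, X) = (L + 322)*(-735 + X) = (322 + L)*(-735 + X) = (-735 + X)*(322 + L))
h = -3/2 (h = 9 - ½*21 = 9 - 21/2 = -3/2 ≈ -1.5000)
1/(k(-714, -1892) + (-985*(-1252) + h)) = 1/((-236670 - 735*(-714) + 322*(-1892) - 714*(-1892)) + (-985*(-1252) - 3/2)) = 1/((-236670 + 524790 - 609224 + 1350888) + (1233220 - 3/2)) = 1/(1029784 + 2466437/2) = 1/(4526005/2) = 2/4526005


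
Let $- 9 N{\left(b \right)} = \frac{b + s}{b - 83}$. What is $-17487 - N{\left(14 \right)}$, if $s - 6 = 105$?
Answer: $- \frac{10859552}{621} \approx -17487.0$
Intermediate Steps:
$s = 111$ ($s = 6 + 105 = 111$)
$N{\left(b \right)} = - \frac{111 + b}{9 \left(-83 + b\right)}$ ($N{\left(b \right)} = - \frac{\left(b + 111\right) \frac{1}{b - 83}}{9} = - \frac{\left(111 + b\right) \frac{1}{-83 + b}}{9} = - \frac{\frac{1}{-83 + b} \left(111 + b\right)}{9} = - \frac{111 + b}{9 \left(-83 + b\right)}$)
$-17487 - N{\left(14 \right)} = -17487 - \frac{-111 - 14}{9 \left(-83 + 14\right)} = -17487 - \frac{-111 - 14}{9 \left(-69\right)} = -17487 - \frac{1}{9} \left(- \frac{1}{69}\right) \left(-125\right) = -17487 - \frac{125}{621} = - \frac{10859552}{621}$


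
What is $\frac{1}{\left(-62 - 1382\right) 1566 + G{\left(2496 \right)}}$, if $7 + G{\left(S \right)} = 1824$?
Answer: $- \frac{1}{2259487} \approx -4.4258 \cdot 10^{-7}$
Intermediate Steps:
$G{\left(S \right)} = 1817$ ($G{\left(S \right)} = -7 + 1824 = 1817$)
$\frac{1}{\left(-62 - 1382\right) 1566 + G{\left(2496 \right)}} = \frac{1}{\left(-62 - 1382\right) 1566 + 1817} = \frac{1}{\left(-1444\right) 1566 + 1817} = \frac{1}{-2261304 + 1817} = \frac{1}{-2259487} = - \frac{1}{2259487}$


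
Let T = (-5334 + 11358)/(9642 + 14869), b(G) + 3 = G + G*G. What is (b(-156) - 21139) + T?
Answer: 74470442/24511 ≈ 3038.2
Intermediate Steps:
b(G) = -3 + G + G² (b(G) = -3 + (G + G*G) = -3 + (G + G²) = -3 + G + G²)
T = 6024/24511 ≈ 0.24577
(b(-156) - 21139) + T = ((-3 - 156 + (-156)²) - 21139) + 6024/24511 = ((-3 - 156 + 24336) - 21139) + 6024/24511 = (24177 - 21139) + 6024/24511 = 3038 + 6024/24511 = 74470442/24511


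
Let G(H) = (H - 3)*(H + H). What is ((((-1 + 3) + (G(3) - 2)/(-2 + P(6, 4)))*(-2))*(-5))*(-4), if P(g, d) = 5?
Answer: -160/3 ≈ -53.333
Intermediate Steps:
G(H) = 2*H*(-3 + H) (G(H) = (-3 + H)*(2*H) = 2*H*(-3 + H))
((((-1 + 3) + (G(3) - 2)/(-2 + P(6, 4)))*(-2))*(-5))*(-4) = ((((-1 + 3) + (2*3*(-3 + 3) - 2)/(-2 + 5))*(-2))*(-5))*(-4) = (((2 + (2*3*0 - 2)/3)*(-2))*(-5))*(-4) = (((2 + (0 - 2)*(⅓))*(-2))*(-5))*(-4) = (((2 - 2*⅓)*(-2))*(-5))*(-4) = (((2 - ⅔)*(-2))*(-5))*(-4) = (((4/3)*(-2))*(-5))*(-4) = -8/3*(-5)*(-4) = (40/3)*(-4) = -160/3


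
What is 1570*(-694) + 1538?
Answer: -1088042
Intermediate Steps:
1570*(-694) + 1538 = -1089580 + 1538 = -1088042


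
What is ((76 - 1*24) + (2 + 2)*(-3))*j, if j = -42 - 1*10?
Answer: -2080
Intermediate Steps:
j = -52 (j = -42 - 10 = -52)
((76 - 1*24) + (2 + 2)*(-3))*j = ((76 - 1*24) + (2 + 2)*(-3))*(-52) = ((76 - 24) + 4*(-3))*(-52) = (52 - 12)*(-52) = 40*(-52) = -2080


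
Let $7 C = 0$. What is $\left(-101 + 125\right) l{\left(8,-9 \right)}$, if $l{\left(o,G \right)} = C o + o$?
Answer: $192$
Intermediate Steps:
$C = 0$ ($C = \frac{1}{7} \cdot 0 = 0$)
$l{\left(o,G \right)} = o$ ($l{\left(o,G \right)} = 0 o + o = 0 + o = o$)
$\left(-101 + 125\right) l{\left(8,-9 \right)} = \left(-101 + 125\right) 8 = 24 \cdot 8 = 192$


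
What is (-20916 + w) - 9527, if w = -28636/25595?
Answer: -779217221/25595 ≈ -30444.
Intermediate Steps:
w = -28636/25595 (w = -28636*1/25595 = -28636/25595 ≈ -1.1188)
(-20916 + w) - 9527 = (-20916 - 28636/25595) - 9527 = -535373656/25595 - 9527 = -779217221/25595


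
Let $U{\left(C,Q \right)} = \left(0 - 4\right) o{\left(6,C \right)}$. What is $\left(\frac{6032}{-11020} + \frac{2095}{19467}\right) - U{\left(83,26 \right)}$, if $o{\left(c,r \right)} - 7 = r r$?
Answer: $\frac{51012070901}{1849365} \approx 27584.0$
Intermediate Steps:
$o{\left(c,r \right)} = 7 + r^{2}$ ($o{\left(c,r \right)} = 7 + r r = 7 + r^{2}$)
$U{\left(C,Q \right)} = -28 - 4 C^{2}$ ($U{\left(C,Q \right)} = \left(0 - 4\right) \left(7 + C^{2}\right) = - 4 \left(7 + C^{2}\right) = -28 - 4 C^{2}$)
$\left(\frac{6032}{-11020} + \frac{2095}{19467}\right) - U{\left(83,26 \right)} = \left(\frac{6032}{-11020} + \frac{2095}{19467}\right) - \left(-28 - 4 \cdot 83^{2}\right) = \left(6032 \left(- \frac{1}{11020}\right) + 2095 \cdot \frac{1}{19467}\right) - \left(-28 - 27556\right) = \left(- \frac{52}{95} + \frac{2095}{19467}\right) - \left(-28 - 27556\right) = - \frac{813259}{1849365} - -27584 = - \frac{813259}{1849365} + 27584 = \frac{51012070901}{1849365}$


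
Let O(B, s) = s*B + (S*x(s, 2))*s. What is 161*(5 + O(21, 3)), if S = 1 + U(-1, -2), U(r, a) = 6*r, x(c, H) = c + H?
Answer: -1127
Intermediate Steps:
x(c, H) = H + c
S = -5 (S = 1 + 6*(-1) = 1 - 6 = -5)
O(B, s) = B*s + s*(-10 - 5*s) (O(B, s) = s*B + (-5*(2 + s))*s = B*s + (-10 - 5*s)*s = B*s + s*(-10 - 5*s))
161*(5 + O(21, 3)) = 161*(5 + 3*(-10 + 21 - 5*3)) = 161*(5 + 3*(-10 + 21 - 15)) = 161*(5 + 3*(-4)) = 161*(5 - 12) = 161*(-7) = -1127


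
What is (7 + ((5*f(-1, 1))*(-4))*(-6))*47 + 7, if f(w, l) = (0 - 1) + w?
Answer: -10944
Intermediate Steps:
f(w, l) = -1 + w
(7 + ((5*f(-1, 1))*(-4))*(-6))*47 + 7 = (7 + ((5*(-1 - 1))*(-4))*(-6))*47 + 7 = (7 + ((5*(-2))*(-4))*(-6))*47 + 7 = (7 - 10*(-4)*(-6))*47 + 7 = (7 + 40*(-6))*47 + 7 = (7 - 240)*47 + 7 = -233*47 + 7 = -10951 + 7 = -10944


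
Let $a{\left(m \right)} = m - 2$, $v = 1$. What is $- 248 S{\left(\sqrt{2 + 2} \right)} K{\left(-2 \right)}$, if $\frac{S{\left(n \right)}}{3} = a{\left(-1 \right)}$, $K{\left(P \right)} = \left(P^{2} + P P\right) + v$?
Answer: $20088$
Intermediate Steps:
$K{\left(P \right)} = 1 + 2 P^{2}$ ($K{\left(P \right)} = \left(P^{2} + P P\right) + 1 = \left(P^{2} + P^{2}\right) + 1 = 2 P^{2} + 1 = 1 + 2 P^{2}$)
$a{\left(m \right)} = -2 + m$ ($a{\left(m \right)} = m - 2 = -2 + m$)
$S{\left(n \right)} = -9$ ($S{\left(n \right)} = 3 \left(-2 - 1\right) = 3 \left(-3\right) = -9$)
$- 248 S{\left(\sqrt{2 + 2} \right)} K{\left(-2 \right)} = - 248 \left(- 9 \left(1 + 2 \left(-2\right)^{2}\right)\right) = - 248 \left(- 9 \left(1 + 2 \cdot 4\right)\right) = - 248 \left(- 9 \left(1 + 8\right)\right) = - 248 \left(\left(-9\right) 9\right) = \left(-248\right) \left(-81\right) = 20088$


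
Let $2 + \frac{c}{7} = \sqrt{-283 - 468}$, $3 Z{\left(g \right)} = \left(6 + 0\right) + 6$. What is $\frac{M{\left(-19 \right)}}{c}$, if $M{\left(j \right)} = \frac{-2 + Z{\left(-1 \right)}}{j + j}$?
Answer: $\frac{2}{100415} + \frac{i \sqrt{751}}{100415} \approx 1.9917 \cdot 10^{-5} + 0.00027291 i$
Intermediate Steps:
$Z{\left(g \right)} = 4$ ($Z{\left(g \right)} = \frac{\left(6 + 0\right) + 6}{3} = \frac{6 + 6}{3} = \frac{1}{3} \cdot 12 = 4$)
$M{\left(j \right)} = \frac{1}{j}$ ($M{\left(j \right)} = \frac{-2 + 4}{j + j} = \frac{2}{2 j} = 2 \frac{1}{2 j} = \frac{1}{j}$)
$c = -14 + 7 i \sqrt{751}$ ($c = -14 + 7 \sqrt{-283 - 468} = -14 + 7 \sqrt{-751} = -14 + 7 i \sqrt{751} \approx -14.0 + 191.83 i$)
$\frac{M{\left(-19 \right)}}{c} = \frac{1}{\left(-19\right) \left(-14 + 7 i \sqrt{751}\right)} = - \frac{1}{19 \left(-14 + 7 i \sqrt{751}\right)}$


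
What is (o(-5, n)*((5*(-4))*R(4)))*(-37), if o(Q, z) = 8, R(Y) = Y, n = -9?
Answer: 23680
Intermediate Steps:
(o(-5, n)*((5*(-4))*R(4)))*(-37) = (8*((5*(-4))*4))*(-37) = (8*(-20*4))*(-37) = (8*(-80))*(-37) = -640*(-37) = 23680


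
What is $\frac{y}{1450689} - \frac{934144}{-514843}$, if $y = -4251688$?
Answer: $- \frac{833799379768}{746877076827} \approx -1.1164$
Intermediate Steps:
$\frac{y}{1450689} - \frac{934144}{-514843} = - \frac{4251688}{1450689} - \frac{934144}{-514843} = \left(-4251688\right) \frac{1}{1450689} - - \frac{934144}{514843} = - \frac{4251688}{1450689} + \frac{934144}{514843} = - \frac{833799379768}{746877076827}$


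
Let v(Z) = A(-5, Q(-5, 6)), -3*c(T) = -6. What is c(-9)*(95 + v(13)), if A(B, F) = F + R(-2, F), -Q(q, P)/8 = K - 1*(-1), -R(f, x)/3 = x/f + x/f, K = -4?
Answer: 382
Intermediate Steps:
R(f, x) = -6*x/f (R(f, x) = -3*(x/f + x/f) = -6*x/f)
c(T) = 2 (c(T) = -⅓*(-6) = 2)
Q(q, P) = 24 (Q(q, P) = -8*(-4 - 1*(-1)) = -8*(-4 + 1) = -8*(-3) = 24)
A(B, F) = 4*F (A(B, F) = F - 6*F/(-2) = F - 6*F*(-½) = F + 3*F = 4*F)
v(Z) = 96 (v(Z) = 4*24 = 96)
c(-9)*(95 + v(13)) = 2*(95 + 96) = 2*191 = 382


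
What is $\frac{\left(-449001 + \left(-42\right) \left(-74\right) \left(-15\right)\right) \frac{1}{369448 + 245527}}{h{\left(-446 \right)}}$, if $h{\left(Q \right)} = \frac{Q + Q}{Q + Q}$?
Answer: $- \frac{495621}{614975} \approx -0.80592$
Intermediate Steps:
$h{\left(Q \right)} = 1$ ($h{\left(Q \right)} = \frac{2 Q}{2 Q} = 2 Q \frac{1}{2 Q} = 1$)
$\frac{\left(-449001 + \left(-42\right) \left(-74\right) \left(-15\right)\right) \frac{1}{369448 + 245527}}{h{\left(-446 \right)}} = \frac{\left(-449001 + \left(-42\right) \left(-74\right) \left(-15\right)\right) \frac{1}{369448 + 245527}}{1} = \frac{-449001 + 3108 \left(-15\right)}{614975} \cdot 1 = \left(-449001 - 46620\right) \frac{1}{614975} \cdot 1 = \left(-495621\right) \frac{1}{614975} \cdot 1 = \left(- \frac{495621}{614975}\right) 1 = - \frac{495621}{614975}$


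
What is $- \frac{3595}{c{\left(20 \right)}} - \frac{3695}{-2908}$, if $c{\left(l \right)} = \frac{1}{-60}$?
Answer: $\frac{627259295}{2908} \approx 2.157 \cdot 10^{5}$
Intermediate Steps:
$c{\left(l \right)} = - \frac{1}{60}$
$- \frac{3595}{c{\left(20 \right)}} - \frac{3695}{-2908} = - \frac{3595}{- \frac{1}{60}} - \frac{3695}{-2908} = \left(-3595\right) \left(-60\right) - - \frac{3695}{2908} = 215700 + \frac{3695}{2908} = \frac{627259295}{2908}$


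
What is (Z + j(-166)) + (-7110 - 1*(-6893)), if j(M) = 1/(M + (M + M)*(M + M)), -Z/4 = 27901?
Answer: -12306795617/110058 ≈ -1.1182e+5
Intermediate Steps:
Z = -111604 (Z = -4*27901 = -111604)
j(M) = 1/(M + 4*M²) (j(M) = 1/(M + (2*M)*(2*M)) = 1/(M + 4*M²))
(Z + j(-166)) + (-7110 - 1*(-6893)) = (-111604 + 1/((-166)*(1 + 4*(-166)))) + (-7110 - 1*(-6893)) = (-111604 - 1/(166*(1 - 664))) + (-7110 + 6893) = (-111604 - 1/166/(-663)) - 217 = (-111604 - 1/166*(-1/663)) - 217 = (-111604 + 1/110058) - 217 = -12282913031/110058 - 217 = -12306795617/110058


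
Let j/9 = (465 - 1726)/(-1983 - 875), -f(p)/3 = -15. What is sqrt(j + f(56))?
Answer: 3*sqrt(44444758)/2858 ≈ 6.9979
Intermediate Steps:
f(p) = 45 (f(p) = -3*(-15) = 45)
j = 11349/2858 (j = 9*((465 - 1726)/(-1983 - 875)) = 9*(-1261/(-2858)) = 9*(-1261*(-1/2858)) = 9*(1261/2858) = 11349/2858 ≈ 3.9710)
sqrt(j + f(56)) = sqrt(11349/2858 + 45) = sqrt(139959/2858) = 3*sqrt(44444758)/2858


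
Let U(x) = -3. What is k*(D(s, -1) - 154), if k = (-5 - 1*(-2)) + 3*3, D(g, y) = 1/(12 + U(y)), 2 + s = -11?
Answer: -2770/3 ≈ -923.33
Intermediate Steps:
s = -13 (s = -2 - 11 = -13)
D(g, y) = ⅑ (D(g, y) = 1/(12 - 3) = 1/9 = ⅑)
k = 6 (k = (-5 + 2) + 9 = -3 + 9 = 6)
k*(D(s, -1) - 154) = 6*(⅑ - 154) = 6*(-1385/9) = -2770/3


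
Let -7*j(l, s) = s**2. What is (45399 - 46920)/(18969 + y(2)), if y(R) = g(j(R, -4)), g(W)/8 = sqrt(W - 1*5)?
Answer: -67320981/839587997 + 4056*I*sqrt(357)/839587997 ≈ -0.080183 + 9.1278e-5*I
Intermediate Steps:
j(l, s) = -s**2/7
g(W) = 8*sqrt(-5 + W) (g(W) = 8*sqrt(W - 1*5) = 8*sqrt(W - 5) = 8*sqrt(-5 + W))
y(R) = 8*I*sqrt(357)/7 (y(R) = 8*sqrt(-5 - 1/7*(-4)**2) = 8*sqrt(-5 - 1/7*16) = 8*sqrt(-5 - 16/7) = 8*sqrt(-51/7) = 8*(I*sqrt(357)/7) = 8*I*sqrt(357)/7)
(45399 - 46920)/(18969 + y(2)) = (45399 - 46920)/(18969 + 8*I*sqrt(357)/7) = -1521/(18969 + 8*I*sqrt(357)/7)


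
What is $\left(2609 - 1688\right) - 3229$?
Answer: $-2308$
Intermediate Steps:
$\left(2609 - 1688\right) - 3229 = 921 - 3229 = -2308$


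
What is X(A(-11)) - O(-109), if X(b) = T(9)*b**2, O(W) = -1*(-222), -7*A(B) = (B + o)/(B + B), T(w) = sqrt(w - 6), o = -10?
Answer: -222 + 9*sqrt(3)/484 ≈ -221.97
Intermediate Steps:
T(w) = sqrt(-6 + w)
A(B) = -(-10 + B)/(14*B) (A(B) = -(B - 10)/(7*(B + B)) = -(-10 + B)/(7*(2*B)) = -(-10 + B)*1/(2*B)/7 = -(-10 + B)/(14*B))
O(W) = 222
X(b) = sqrt(3)*b**2 (X(b) = sqrt(-6 + 9)*b**2 = sqrt(3)*b**2)
X(A(-11)) - O(-109) = sqrt(3)*((1/14)*(10 - 1*(-11))/(-11))**2 - 1*222 = sqrt(3)*((1/14)*(-1/11)*(10 + 11))**2 - 222 = sqrt(3)*((1/14)*(-1/11)*21)**2 - 222 = sqrt(3)*(-3/22)**2 - 222 = sqrt(3)*(9/484) - 222 = 9*sqrt(3)/484 - 222 = -222 + 9*sqrt(3)/484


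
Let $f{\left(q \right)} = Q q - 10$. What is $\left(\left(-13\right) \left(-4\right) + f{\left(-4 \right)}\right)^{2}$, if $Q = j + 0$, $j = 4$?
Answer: $676$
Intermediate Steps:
$Q = 4$ ($Q = 4 + 0 = 4$)
$f{\left(q \right)} = -10 + 4 q$ ($f{\left(q \right)} = 4 q - 10 = -10 + 4 q$)
$\left(\left(-13\right) \left(-4\right) + f{\left(-4 \right)}\right)^{2} = \left(\left(-13\right) \left(-4\right) + \left(-10 + 4 \left(-4\right)\right)\right)^{2} = \left(52 - 26\right)^{2} = 26^{2} = 676$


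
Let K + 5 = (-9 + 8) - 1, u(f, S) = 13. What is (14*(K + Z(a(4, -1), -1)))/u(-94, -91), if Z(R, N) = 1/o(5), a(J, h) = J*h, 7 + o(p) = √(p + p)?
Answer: -3920/507 - 14*√10/507 ≈ -7.8191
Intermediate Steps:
o(p) = -7 + √2*√p (o(p) = -7 + √(p + p) = -7 + √(2*p) = -7 + √2*√p)
Z(R, N) = 1/(-7 + √10) (Z(R, N) = 1/(-7 + √2*√5) = 1/(-7 + √10))
K = -7 (K = -5 + ((-9 + 8) - 1) = -5 + (-1 - 1) = -5 - 2 = -7)
(14*(K + Z(a(4, -1), -1)))/u(-94, -91) = (14*(-7 + (-7/39 - √10/39)))/13 = (14*(-280/39 - √10/39))*(1/13) = (-3920/39 - 14*√10/39)*(1/13) = -3920/507 - 14*√10/507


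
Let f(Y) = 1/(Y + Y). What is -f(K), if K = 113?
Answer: -1/226 ≈ -0.0044248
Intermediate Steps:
f(Y) = 1/(2*Y)
-f(K) = -1/(2*113) = -1*1/226 = -1/226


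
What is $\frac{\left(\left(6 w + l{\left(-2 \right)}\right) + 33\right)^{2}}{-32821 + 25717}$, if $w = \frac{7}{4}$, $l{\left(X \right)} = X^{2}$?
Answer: $- \frac{9025}{28416} \approx -0.3176$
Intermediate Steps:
$w = \frac{7}{4}$ ($w = 7 \cdot \frac{1}{4} = \frac{7}{4} \approx 1.75$)
$\frac{\left(\left(6 w + l{\left(-2 \right)}\right) + 33\right)^{2}}{-32821 + 25717} = \frac{\left(\left(6 \cdot \frac{7}{4} + \left(-2\right)^{2}\right) + 33\right)^{2}}{-32821 + 25717} = \frac{\left(\left(\frac{21}{2} + 4\right) + 33\right)^{2}}{-7104} = \left(\frac{29}{2} + 33\right)^{2} \left(- \frac{1}{7104}\right) = \left(\frac{95}{2}\right)^{2} \left(- \frac{1}{7104}\right) = \frac{9025}{4} \left(- \frac{1}{7104}\right) = - \frac{9025}{28416}$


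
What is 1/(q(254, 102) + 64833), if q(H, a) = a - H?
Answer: 1/64681 ≈ 1.5460e-5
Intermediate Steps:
1/(q(254, 102) + 64833) = 1/((102 - 1*254) + 64833) = 1/((102 - 254) + 64833) = 1/(-152 + 64833) = 1/64681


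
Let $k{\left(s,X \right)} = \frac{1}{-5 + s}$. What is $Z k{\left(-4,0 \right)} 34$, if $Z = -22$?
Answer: $\frac{748}{9} \approx 83.111$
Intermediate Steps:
$Z k{\left(-4,0 \right)} 34 = - \frac{22}{-5 - 4} \cdot 34 = - \frac{22}{-9} \cdot 34 = \left(-22\right) \left(- \frac{1}{9}\right) 34 = \frac{22}{9} \cdot 34 = \frac{748}{9}$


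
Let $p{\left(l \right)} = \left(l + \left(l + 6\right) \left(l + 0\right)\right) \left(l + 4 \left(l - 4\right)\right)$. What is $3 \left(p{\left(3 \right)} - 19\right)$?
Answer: $-147$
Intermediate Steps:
$p{\left(l \right)} = \left(-16 + 5 l\right) \left(l + l \left(6 + l\right)\right)$ ($p{\left(l \right)} = \left(l + \left(6 + l\right) l\right) \left(l + 4 \left(-4 + l\right)\right) = \left(l + l \left(6 + l\right)\right) \left(l + \left(-16 + 4 l\right)\right) = \left(l + l \left(6 + l\right)\right) \left(-16 + 5 l\right) = \left(-16 + 5 l\right) \left(l + l \left(6 + l\right)\right)$)
$3 \left(p{\left(3 \right)} - 19\right) = 3 \left(3 \left(-112 + 5 \cdot 3^{2} + 19 \cdot 3\right) - 19\right) = 3 \left(3 \left(-112 + 5 \cdot 9 + 57\right) - 19\right) = 3 \left(3 \left(-112 + 45 + 57\right) - 19\right) = 3 \left(3 \left(-10\right) - 19\right) = 3 \left(-30 - 19\right) = 3 \left(-49\right) = -147$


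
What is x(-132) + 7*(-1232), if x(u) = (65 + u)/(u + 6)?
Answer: -1086557/126 ≈ -8623.5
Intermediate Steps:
x(u) = (65 + u)/(6 + u)
x(-132) + 7*(-1232) = (65 - 132)/(6 - 132) + 7*(-1232) = -67/(-126) - 8624 = -1/126*(-67) - 8624 = 67/126 - 8624 = -1086557/126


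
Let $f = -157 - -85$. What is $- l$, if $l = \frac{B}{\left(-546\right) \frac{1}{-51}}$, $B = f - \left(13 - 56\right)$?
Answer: $\frac{493}{182} \approx 2.7088$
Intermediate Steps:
$f = -72$ ($f = -157 + 85 = -72$)
$B = -29$ ($B = -72 - \left(13 - 56\right) = -72 - -43 = -72 + 43 = -29$)
$l = - \frac{493}{182}$ ($l = - \frac{29}{\left(-546\right) \frac{1}{-51}} = - \frac{29}{\left(-546\right) \left(- \frac{1}{51}\right)} = - \frac{29}{\frac{182}{17}} = \left(-29\right) \frac{17}{182} = - \frac{493}{182} \approx -2.7088$)
$- l = \left(-1\right) \left(- \frac{493}{182}\right) = \frac{493}{182}$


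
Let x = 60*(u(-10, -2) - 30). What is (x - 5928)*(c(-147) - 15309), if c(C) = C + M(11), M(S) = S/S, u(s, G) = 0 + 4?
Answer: 115727040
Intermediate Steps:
u(s, G) = 4
M(S) = 1
x = -1560 (x = 60*(4 - 30) = 60*(-26) = -1560)
c(C) = 1 + C (c(C) = C + 1 = 1 + C)
(x - 5928)*(c(-147) - 15309) = (-1560 - 5928)*((1 - 147) - 15309) = -7488*(-146 - 15309) = -7488*(-15455) = 115727040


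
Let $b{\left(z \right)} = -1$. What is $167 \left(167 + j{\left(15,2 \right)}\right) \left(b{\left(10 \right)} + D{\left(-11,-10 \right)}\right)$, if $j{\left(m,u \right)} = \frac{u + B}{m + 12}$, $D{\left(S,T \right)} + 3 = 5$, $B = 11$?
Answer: $\frac{755174}{27} \approx 27969.0$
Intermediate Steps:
$D{\left(S,T \right)} = 2$ ($D{\left(S,T \right)} = -3 + 5 = 2$)
$j{\left(m,u \right)} = \frac{11 + u}{12 + m}$ ($j{\left(m,u \right)} = \frac{u + 11}{m + 12} = \frac{11 + u}{12 + m}$)
$167 \left(167 + j{\left(15,2 \right)}\right) \left(b{\left(10 \right)} + D{\left(-11,-10 \right)}\right) = 167 \left(167 + \frac{11 + 2}{12 + 15}\right) \left(-1 + 2\right) = 167 \left(167 + \frac{1}{27} \cdot 13\right) 1 = 167 \left(167 + \frac{13}{27}\right) 1 = 167 \cdot \frac{4522}{27} \cdot 1 = 167 \cdot \frac{4522}{27} = \frac{755174}{27}$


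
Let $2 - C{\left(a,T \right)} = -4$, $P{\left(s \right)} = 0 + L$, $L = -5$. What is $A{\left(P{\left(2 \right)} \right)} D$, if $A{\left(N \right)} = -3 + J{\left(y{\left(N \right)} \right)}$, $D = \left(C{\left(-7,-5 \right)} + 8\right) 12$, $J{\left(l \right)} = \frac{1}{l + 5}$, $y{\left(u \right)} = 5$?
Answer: $- \frac{2436}{5} \approx -487.2$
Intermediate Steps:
$P{\left(s \right)} = -5$ ($P{\left(s \right)} = 0 - 5 = -5$)
$C{\left(a,T \right)} = 6$ ($C{\left(a,T \right)} = 2 - -4 = 2 + 4 = 6$)
$J{\left(l \right)} = \frac{1}{5 + l}$
$D = 168$ ($D = \left(6 + 8\right) 12 = 14 \cdot 12 = 168$)
$A{\left(N \right)} = - \frac{29}{10}$ ($A{\left(N \right)} = -3 + \frac{1}{5 + 5} = -3 + \frac{1}{10} = - \frac{29}{10}$)
$A{\left(P{\left(2 \right)} \right)} D = \left(- \frac{29}{10}\right) 168 = - \frac{2436}{5}$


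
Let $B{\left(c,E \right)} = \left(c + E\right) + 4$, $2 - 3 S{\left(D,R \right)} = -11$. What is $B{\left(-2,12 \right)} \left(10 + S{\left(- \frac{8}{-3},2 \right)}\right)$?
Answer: $\frac{602}{3} \approx 200.67$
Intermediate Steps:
$S{\left(D,R \right)} = \frac{13}{3}$ ($S{\left(D,R \right)} = \frac{2}{3} - - \frac{11}{3} = \frac{2}{3} + \frac{11}{3} = \frac{13}{3}$)
$B{\left(c,E \right)} = 4 + E + c$ ($B{\left(c,E \right)} = \left(E + c\right) + 4 = 4 + E + c$)
$B{\left(-2,12 \right)} \left(10 + S{\left(- \frac{8}{-3},2 \right)}\right) = \left(4 + 12 - 2\right) \left(10 + \frac{13}{3}\right) = 14 \cdot \frac{43}{3} = \frac{602}{3}$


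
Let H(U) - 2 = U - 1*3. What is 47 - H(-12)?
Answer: 60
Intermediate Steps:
H(U) = -1 + U (H(U) = 2 + (U - 1*3) = 2 + (U - 3) = 2 + (-3 + U) = -1 + U)
47 - H(-12) = 47 - (-1 - 12) = 47 - 1*(-13) = 47 + 13 = 60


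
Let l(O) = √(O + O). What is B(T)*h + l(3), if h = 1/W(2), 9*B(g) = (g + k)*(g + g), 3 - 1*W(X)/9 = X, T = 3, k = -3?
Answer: √6 ≈ 2.4495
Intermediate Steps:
W(X) = 27 - 9*X
l(O) = √2*√O (l(O) = √(2*O) = √2*√O)
B(g) = 2*g*(-3 + g)/9 (B(g) = ((g - 3)*(g + g))/9 = ((-3 + g)*(2*g))/9 = (2*g*(-3 + g))/9 = 2*g*(-3 + g)/9)
h = ⅑ (h = 1/(27 - 9*2) = 1/(27 - 18) = 1/9 = ⅑ ≈ 0.11111)
B(T)*h + l(3) = ((2/9)*3*(-3 + 3))*(⅑) + √2*√3 = ((2/9)*3*0)*(⅑) + √6 = 0*(⅑) + √6 = 0 + √6 = √6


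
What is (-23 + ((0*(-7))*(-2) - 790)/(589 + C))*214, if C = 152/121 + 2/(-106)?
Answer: -4928724201/946298 ≈ -5208.4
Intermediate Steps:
C = 7935/6413 (C = 152*(1/121) + 2*(-1/106) = 152/121 - 1/53 = 7935/6413 ≈ 1.2373)
(-23 + ((0*(-7))*(-2) - 790)/(589 + C))*214 = (-23 + ((0*(-7))*(-2) - 790)/(589 + 7935/6413))*214 = (-23 + (0*(-2) - 790)/(3785192/6413))*214 = (-23 + (0 - 790)*(6413/3785192))*214 = (-23 - 790*6413/3785192)*214 = (-23 - 2533135/1892596)*214 = -46062843/1892596*214 = -4928724201/946298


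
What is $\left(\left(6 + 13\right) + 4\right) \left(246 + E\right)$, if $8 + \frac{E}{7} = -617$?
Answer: $-94967$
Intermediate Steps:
$E = -4375$ ($E = -56 + 7 \left(-617\right) = -56 - 4319 = -4375$)
$\left(\left(6 + 13\right) + 4\right) \left(246 + E\right) = \left(\left(6 + 13\right) + 4\right) \left(246 - 4375\right) = \left(19 + 4\right) \left(-4129\right) = 23 \left(-4129\right) = -94967$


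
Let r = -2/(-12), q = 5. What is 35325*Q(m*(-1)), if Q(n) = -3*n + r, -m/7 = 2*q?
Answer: -14824725/2 ≈ -7.4124e+6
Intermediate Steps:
m = -70 (m = -14*5 = -7*10 = -70)
r = 1/6 (r = -2*(-1/12) = 1/6 ≈ 0.16667)
Q(n) = 1/6 - 3*n (Q(n) = -3*n + 1/6 = 1/6 - 3*n)
35325*Q(m*(-1)) = 35325*(1/6 - (-210)*(-1)) = 35325*(1/6 - 3*70) = 35325*(1/6 - 210) = 35325*(-1259/6) = -14824725/2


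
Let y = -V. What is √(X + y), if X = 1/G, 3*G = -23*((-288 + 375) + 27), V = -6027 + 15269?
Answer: 3*I*√784415874/874 ≈ 96.135*I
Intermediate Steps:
V = 9242
G = -874 (G = (-23*((-288 + 375) + 27))/3 = (-23*(87 + 27))/3 = (-23*114)/3 = (⅓)*(-2622) = -874)
y = -9242 (y = -1*9242 = -9242)
X = -1/874 (X = 1/(-874) = -1/874 ≈ -0.0011442)
√(X + y) = √(-1/874 - 9242) = √(-8077509/874) = 3*I*√784415874/874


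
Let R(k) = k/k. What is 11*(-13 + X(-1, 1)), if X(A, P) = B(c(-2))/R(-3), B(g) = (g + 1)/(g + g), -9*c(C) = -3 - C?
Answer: -88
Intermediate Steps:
R(k) = 1
c(C) = ⅓ + C/9 (c(C) = -(-3 - C)/9 = ⅓ + C/9)
B(g) = (1 + g)/(2*g) (B(g) = (1 + g)/((2*g)) = (1 + g)*(1/(2*g)) = (1 + g)/(2*g))
X(A, P) = 5 (X(A, P) = ((1 + (⅓ + (⅑)*(-2)))/(2*(⅓ + (⅑)*(-2))))/1 = ((1 + (⅓ - 2/9))/(2*(⅓ - 2/9)))*1 = ((1 + ⅑)/(2*(⅑)))*1 = ((½)*9*(10/9))*1 = 5*1 = 5)
11*(-13 + X(-1, 1)) = 11*(-13 + 5) = 11*(-8) = -88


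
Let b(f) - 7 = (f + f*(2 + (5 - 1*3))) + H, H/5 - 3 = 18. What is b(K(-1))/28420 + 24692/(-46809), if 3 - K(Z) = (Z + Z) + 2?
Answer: -99400271/190044540 ≈ -0.52304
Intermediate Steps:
K(Z) = 1 - 2*Z (K(Z) = 3 - ((Z + Z) + 2) = 3 - (2*Z + 2) = 3 - (2 + 2*Z) = 3 + (-2 - 2*Z) = 1 - 2*Z)
H = 105 (H = 15 + 5*18 = 15 + 90 = 105)
b(f) = 112 + 5*f (b(f) = 7 + ((f + f*(2 + (5 - 1*3))) + 105) = 7 + ((f + f*(2 + (5 - 3))) + 105) = 7 + ((f + f*(2 + 2)) + 105) = 7 + ((f + f*4) + 105) = 7 + ((f + 4*f) + 105) = 7 + (5*f + 105) = 7 + (105 + 5*f) = 112 + 5*f)
b(K(-1))/28420 + 24692/(-46809) = (112 + 5*(1 - 2*(-1)))/28420 + 24692/(-46809) = (112 + 5*(1 + 2))*(1/28420) + 24692*(-1/46809) = (112 + 5*3)*(1/28420) - 24692/46809 = (112 + 15)*(1/28420) - 24692/46809 = 127*(1/28420) - 24692/46809 = 127/28420 - 24692/46809 = -99400271/190044540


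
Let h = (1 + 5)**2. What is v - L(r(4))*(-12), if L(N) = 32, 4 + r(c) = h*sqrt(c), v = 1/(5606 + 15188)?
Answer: 7984897/20794 ≈ 384.00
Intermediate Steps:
v = 1/20794 ≈ 4.8091e-5
h = 36 (h = 6**2 = 36)
r(c) = -4 + 36*sqrt(c)
v - L(r(4))*(-12) = 1/20794 - 32*(-12) = 1/20794 - 1*(-384) = 1/20794 + 384 = 7984897/20794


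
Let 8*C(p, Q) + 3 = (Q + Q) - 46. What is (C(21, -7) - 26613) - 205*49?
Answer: -293327/8 ≈ -36666.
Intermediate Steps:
C(p, Q) = -49/8 + Q/4 (C(p, Q) = -3/8 + ((Q + Q) - 46)/8 = -3/8 + (2*Q - 46)/8 = -3/8 + (-46 + 2*Q)/8 = -3/8 + (-23/4 + Q/4) = -49/8 + Q/4)
(C(21, -7) - 26613) - 205*49 = ((-49/8 + (¼)*(-7)) - 26613) - 205*49 = ((-49/8 - 7/4) - 26613) - 10045 = (-63/8 - 26613) - 10045 = -212967/8 - 10045 = -293327/8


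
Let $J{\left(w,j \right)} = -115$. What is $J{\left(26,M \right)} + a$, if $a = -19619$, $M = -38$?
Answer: $-19734$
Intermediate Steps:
$J{\left(26,M \right)} + a = -115 - 19619 = -19734$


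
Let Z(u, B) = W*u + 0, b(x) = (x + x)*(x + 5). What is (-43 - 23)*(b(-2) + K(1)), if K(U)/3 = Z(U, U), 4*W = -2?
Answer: 891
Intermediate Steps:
W = -1/2 (W = (1/4)*(-2) = -1/2 ≈ -0.50000)
b(x) = 2*x*(5 + x) (b(x) = (2*x)*(5 + x) = 2*x*(5 + x))
Z(u, B) = -u/2 (Z(u, B) = -u/2 + 0 = -u/2)
K(U) = -3*U/2 (K(U) = 3*(-U/2) = -3*U/2)
(-43 - 23)*(b(-2) + K(1)) = (-43 - 23)*(2*(-2)*(5 - 2) - 3/2*1) = -66*(2*(-2)*3 - 3/2) = -66*(-12 - 3/2) = -66*(-27/2) = 891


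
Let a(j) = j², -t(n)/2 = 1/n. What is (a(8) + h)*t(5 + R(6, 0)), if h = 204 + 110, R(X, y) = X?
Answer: -756/11 ≈ -68.727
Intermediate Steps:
h = 314
t(n) = -2/n
(a(8) + h)*t(5 + R(6, 0)) = (8² + 314)*(-2/(5 + 6)) = (64 + 314)*(-2/11) = 378*(-2*1/11) = 378*(-2/11) = -756/11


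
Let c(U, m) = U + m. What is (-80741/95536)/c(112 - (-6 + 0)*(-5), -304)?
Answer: 80741/21208992 ≈ 0.0038069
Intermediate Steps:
(-80741/95536)/c(112 - (-6 + 0)*(-5), -304) = (-80741/95536)/((112 - (-6 + 0)*(-5)) - 304) = (-80741*1/95536)/((112 - (-6)*(-5)) - 304) = -80741/(95536*((112 - 1*30) - 304)) = -80741/(95536*((112 - 30) - 304)) = -80741/(95536*(82 - 304)) = -80741/95536/(-222) = -80741/95536*(-1/222) = 80741/21208992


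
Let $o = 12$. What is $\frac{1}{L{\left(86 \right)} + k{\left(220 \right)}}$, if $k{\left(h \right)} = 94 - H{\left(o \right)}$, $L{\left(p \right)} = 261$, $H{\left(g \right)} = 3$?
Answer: $\frac{1}{352} \approx 0.0028409$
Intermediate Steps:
$k{\left(h \right)} = 91$ ($k{\left(h \right)} = 94 - 3 = 91$)
$\frac{1}{L{\left(86 \right)} + k{\left(220 \right)}} = \frac{1}{261 + 91} = \frac{1}{352}$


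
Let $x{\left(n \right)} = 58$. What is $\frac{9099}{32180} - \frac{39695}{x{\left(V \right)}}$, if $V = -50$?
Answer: $- \frac{638428679}{933220} \approx -684.11$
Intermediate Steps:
$\frac{9099}{32180} - \frac{39695}{x{\left(V \right)}} = \frac{9099}{32180} - \frac{39695}{58} = - \frac{638428679}{933220}$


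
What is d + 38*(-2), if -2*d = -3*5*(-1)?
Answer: -167/2 ≈ -83.500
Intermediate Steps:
d = -15/2 (d = -(-3*5)*(-1)/2 = -(-1*15)*(-1)/2 = -(-15)*(-1)/2 = -1/2*15 = -15/2 ≈ -7.5000)
d + 38*(-2) = -15/2 + 38*(-2) = -15/2 - 76 = -167/2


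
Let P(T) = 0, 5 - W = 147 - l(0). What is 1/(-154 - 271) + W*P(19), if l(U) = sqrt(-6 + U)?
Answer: -1/425 ≈ -0.0023529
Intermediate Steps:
W = -142 + I*sqrt(6) (W = 5 - (147 - sqrt(-6 + 0)) = 5 - (147 - sqrt(-6)) = 5 - (147 - I*sqrt(6)) = 5 + (-147 + I*sqrt(6)) = -142 + I*sqrt(6) ≈ -142.0 + 2.4495*I)
1/(-154 - 271) + W*P(19) = 1/(-154 - 271) + (-142 + I*sqrt(6))*0 = 1/(-425) + 0 = -1/425 + 0 = -1/425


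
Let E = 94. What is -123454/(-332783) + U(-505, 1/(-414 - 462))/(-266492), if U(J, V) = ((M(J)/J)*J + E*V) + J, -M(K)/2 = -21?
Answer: 14477484511687/38843595169368 ≈ 0.37271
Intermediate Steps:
M(K) = 42 (M(K) = -2*(-21) = 42)
U(J, V) = 42 + J + 94*V (U(J, V) = ((42/J)*J + 94*V) + J = (42 + 94*V) + J = 42 + J + 94*V)
-123454/(-332783) + U(-505, 1/(-414 - 462))/(-266492) = -123454/(-332783) + (42 - 505 + 94/(-414 - 462))/(-266492) = -123454*(-1/332783) + (42 - 505 + 94/(-876))*(-1/266492) = 123454/332783 + (42 - 505 + 94*(-1/876))*(-1/266492) = 123454/332783 + (42 - 505 - 47/438)*(-1/266492) = 123454/332783 - 202841/438*(-1/266492) = 123454/332783 + 202841/116723496 = 14477484511687/38843595169368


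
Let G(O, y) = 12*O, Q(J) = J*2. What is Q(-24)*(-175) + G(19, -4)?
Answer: 8628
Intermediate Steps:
Q(J) = 2*J
Q(-24)*(-175) + G(19, -4) = (2*(-24))*(-175) + 12*19 = -48*(-175) + 228 = 8400 + 228 = 8628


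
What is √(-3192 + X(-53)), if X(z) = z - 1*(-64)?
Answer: I*√3181 ≈ 56.4*I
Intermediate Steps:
X(z) = 64 + z (X(z) = z + 64 = 64 + z)
√(-3192 + X(-53)) = √(-3192 + (64 - 53)) = √(-3192 + 11) = √(-3181) = I*√3181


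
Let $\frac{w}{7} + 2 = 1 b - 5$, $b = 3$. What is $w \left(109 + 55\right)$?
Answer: $-4592$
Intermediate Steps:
$w = -28$ ($w = -14 + 7 \left(1 \cdot 3 - 5\right) = -14 + 7 \left(3 - 5\right) = -14 + 7 \left(-2\right) = -14 - 14 = -28$)
$w \left(109 + 55\right) = - 28 \left(109 + 55\right) = \left(-28\right) 164 = -4592$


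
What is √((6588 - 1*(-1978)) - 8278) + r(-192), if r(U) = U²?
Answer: 36864 + 12*√2 ≈ 36881.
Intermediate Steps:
√((6588 - 1*(-1978)) - 8278) + r(-192) = √((6588 - 1*(-1978)) - 8278) + (-192)² = √((6588 + 1978) - 8278) + 36864 = √(8566 - 8278) + 36864 = √288 + 36864 = 12*√2 + 36864 = 36864 + 12*√2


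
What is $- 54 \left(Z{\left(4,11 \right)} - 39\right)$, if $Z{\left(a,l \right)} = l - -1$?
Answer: $1458$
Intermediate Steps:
$Z{\left(a,l \right)} = 1 + l$ ($Z{\left(a,l \right)} = l + 1 = 1 + l$)
$- 54 \left(Z{\left(4,11 \right)} - 39\right) = - 54 \left(\left(1 + 11\right) - 39\right) = - 54 \left(12 - 39\right) = \left(-54\right) \left(-27\right) = 1458$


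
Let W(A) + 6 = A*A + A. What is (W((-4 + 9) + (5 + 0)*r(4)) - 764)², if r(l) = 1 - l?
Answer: 462400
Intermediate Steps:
W(A) = -6 + A + A² (W(A) = -6 + (A*A + A) = -6 + (A² + A) = -6 + (A + A²) = -6 + A + A²)
(W((-4 + 9) + (5 + 0)*r(4)) - 764)² = ((-6 + ((-4 + 9) + (5 + 0)*(1 - 1*4)) + ((-4 + 9) + (5 + 0)*(1 - 1*4))²) - 764)² = ((-6 + (5 + 5*(1 - 4)) + (5 + 5*(1 - 4))²) - 764)² = ((-6 + (5 + 5*(-3)) + (5 + 5*(-3))²) - 764)² = ((-6 + (5 - 15) + (5 - 15)²) - 764)² = ((-6 - 10 + (-10)²) - 764)² = ((-6 - 10 + 100) - 764)² = (84 - 764)² = (-680)² = 462400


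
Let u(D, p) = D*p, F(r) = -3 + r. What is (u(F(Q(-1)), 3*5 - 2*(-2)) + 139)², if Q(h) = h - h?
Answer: 6724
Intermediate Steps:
Q(h) = 0
(u(F(Q(-1)), 3*5 - 2*(-2)) + 139)² = ((-3 + 0)*(3*5 - 2*(-2)) + 139)² = (-3*(15 + 4) + 139)² = (-3*19 + 139)² = (-57 + 139)² = 82² = 6724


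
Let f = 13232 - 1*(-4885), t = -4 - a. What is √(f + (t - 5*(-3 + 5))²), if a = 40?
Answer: 3*√2337 ≈ 145.03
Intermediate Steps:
t = -44 (t = -4 - 1*40 = -4 - 40 = -44)
f = 18117 (f = 13232 + 4885 = 18117)
√(f + (t - 5*(-3 + 5))²) = √(18117 + (-44 - 5*(-3 + 5))²) = √(18117 + (-44 - 5*2)²) = √(18117 + (-44 - 10)²) = √(18117 + (-54)²) = √(18117 + 2916) = √21033 = 3*√2337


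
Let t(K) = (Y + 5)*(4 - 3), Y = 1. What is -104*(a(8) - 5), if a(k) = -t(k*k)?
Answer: 1144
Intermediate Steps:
t(K) = 6 (t(K) = (1 + 5)*(4 - 3) = 6*1 = 6)
a(k) = -6 (a(k) = -1*6 = -6)
-104*(a(8) - 5) = -104*(-6 - 5) = -104*(-11) = 1144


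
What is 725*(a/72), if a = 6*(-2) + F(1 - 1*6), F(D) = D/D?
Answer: -7975/72 ≈ -110.76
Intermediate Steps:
F(D) = 1
a = -11 (a = 6*(-2) + 1 = -12 + 1 = -11)
725*(a/72) = 725*(-11/72) = -7975/72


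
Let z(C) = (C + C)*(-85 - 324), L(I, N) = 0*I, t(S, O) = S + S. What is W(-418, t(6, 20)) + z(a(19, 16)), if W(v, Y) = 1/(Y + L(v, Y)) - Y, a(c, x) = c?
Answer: -186647/12 ≈ -15554.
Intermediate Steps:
t(S, O) = 2*S
L(I, N) = 0
z(C) = -818*C (z(C) = (2*C)*(-409) = -818*C)
W(v, Y) = 1/Y - Y (W(v, Y) = 1/(Y + 0) - Y = 1/Y - Y)
W(-418, t(6, 20)) + z(a(19, 16)) = (1/(2*6) - 2*6) - 818*19 = (1/12 - 1*12) - 15542 = (1/12 - 12) - 15542 = -143/12 - 15542 = -186647/12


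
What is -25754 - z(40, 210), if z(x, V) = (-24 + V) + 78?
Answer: -26018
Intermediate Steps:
z(x, V) = 54 + V
-25754 - z(40, 210) = -25754 - (54 + 210) = -25754 - 1*264 = -25754 - 264 = -26018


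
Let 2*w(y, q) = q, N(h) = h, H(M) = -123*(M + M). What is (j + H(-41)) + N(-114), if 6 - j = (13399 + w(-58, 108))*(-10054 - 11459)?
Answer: 289424367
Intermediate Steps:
H(M) = -246*M
w(y, q) = q/2
j = 289414395 (j = 6 - (13399 + (1/2)*108)*(-10054 - 11459) = 6 - (13399 + 54)*(-21513) = 6 - 13453*(-21513) = 6 - 1*(-289414389) = 6 + 289414389 = 289414395)
(j + H(-41)) + N(-114) = (289414395 - 246*(-41)) - 114 = (289414395 + 10086) - 114 = 289424481 - 114 = 289424367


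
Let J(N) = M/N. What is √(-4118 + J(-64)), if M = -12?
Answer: I*√65885/4 ≈ 64.17*I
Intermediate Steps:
J(N) = -12/N
√(-4118 + J(-64)) = √(-4118 - 12/(-64)) = √(-4118 - 12*(-1/64)) = √(-4118 + 3/16) = √(-65885/16) = I*√65885/4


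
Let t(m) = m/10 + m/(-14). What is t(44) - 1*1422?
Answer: -49726/35 ≈ -1420.7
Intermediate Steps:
t(m) = m/35 (t(m) = m*(1/10) + m*(-1/14) = m/10 - m/14 = m/35)
t(44) - 1*1422 = (1/35)*44 - 1*1422 = 44/35 - 1422 = -49726/35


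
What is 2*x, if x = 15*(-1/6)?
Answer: -5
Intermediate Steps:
x = -5/2 (x = 15*(-1*⅙) = 15*(-⅙) = -5/2 ≈ -2.5000)
2*x = 2*(-5/2) = -5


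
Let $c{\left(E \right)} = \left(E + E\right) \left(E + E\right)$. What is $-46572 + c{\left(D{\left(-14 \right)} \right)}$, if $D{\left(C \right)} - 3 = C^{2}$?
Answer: $111832$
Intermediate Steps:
$D{\left(C \right)} = 3 + C^{2}$
$c{\left(E \right)} = 4 E^{2}$ ($c{\left(E \right)} = 2 E 2 E = 4 E^{2}$)
$-46572 + c{\left(D{\left(-14 \right)} \right)} = -46572 + 4 \left(3 + \left(-14\right)^{2}\right)^{2} = -46572 + 4 \left(3 + 196\right)^{2} = -46572 + 4 \cdot 199^{2} = -46572 + 4 \cdot 39601 = -46572 + 158404 = 111832$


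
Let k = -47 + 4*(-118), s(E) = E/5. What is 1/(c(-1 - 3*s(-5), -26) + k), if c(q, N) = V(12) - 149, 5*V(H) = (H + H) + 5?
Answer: -5/3311 ≈ -0.0015101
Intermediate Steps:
s(E) = E/5 (s(E) = E*(⅕) = E/5)
V(H) = 1 + 2*H/5 (V(H) = ((H + H) + 5)/5 = (2*H + 5)/5 = (5 + 2*H)/5 = 1 + 2*H/5)
k = -519 (k = -47 - 472 = -519)
c(q, N) = -716/5 (c(q, N) = (1 + (⅖)*12) - 149 = (1 + 24/5) - 149 = 29/5 - 149 = -716/5)
1/(c(-1 - 3*s(-5), -26) + k) = 1/(-716/5 - 519) = 1/(-3311/5) = -5/3311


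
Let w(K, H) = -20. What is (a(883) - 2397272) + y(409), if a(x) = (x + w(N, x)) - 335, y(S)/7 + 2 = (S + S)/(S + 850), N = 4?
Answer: -3017512596/1259 ≈ -2.3968e+6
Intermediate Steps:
y(S) = -14 + 14*S/(850 + S) (y(S) = -14 + 7*((S + S)/(S + 850)) = -14 + 7*((2*S)/(850 + S)) = -14 + 7*(2*S/(850 + S)) = -14 + 14*S/(850 + S))
a(x) = -355 + x (a(x) = (x - 20) - 335 = (-20 + x) - 335 = -355 + x)
(a(883) - 2397272) + y(409) = ((-355 + 883) - 2397272) - 11900/(850 + 409) = (528 - 2397272) - 11900/1259 = -2396744 - 11900*1/1259 = -2396744 - 11900/1259 = -3017512596/1259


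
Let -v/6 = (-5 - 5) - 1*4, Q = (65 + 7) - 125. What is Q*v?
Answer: -4452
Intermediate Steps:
Q = -53 (Q = 72 - 125 = -53)
v = 84 (v = -6*((-5 - 5) - 1*4) = -6*(-10 - 4) = -6*(-14) = 84)
Q*v = -53*84 = -4452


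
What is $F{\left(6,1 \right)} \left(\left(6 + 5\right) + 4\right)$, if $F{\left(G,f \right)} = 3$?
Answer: $45$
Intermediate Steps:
$F{\left(6,1 \right)} \left(\left(6 + 5\right) + 4\right) = 3 \left(\left(6 + 5\right) + 4\right) = 3 \left(11 + 4\right) = 3 \cdot 15 = 45$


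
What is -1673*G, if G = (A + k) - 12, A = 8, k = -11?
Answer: 25095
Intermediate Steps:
G = -15 (G = (8 - 11) - 12 = -3 - 12 = -15)
-1673*G = -1673*(-15) = 25095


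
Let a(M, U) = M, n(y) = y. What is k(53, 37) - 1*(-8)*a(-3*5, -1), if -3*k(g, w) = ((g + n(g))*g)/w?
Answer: -18938/111 ≈ -170.61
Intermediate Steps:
k(g, w) = -2*g²/(3*w) (k(g, w) = -(g + g)*g/(3*w) = -(2*g)*g/(3*w) = -2*g²/(3*w))
k(53, 37) - 1*(-8)*a(-3*5, -1) = -⅔*53²/37 - 1*(-8)*(-3*5) = -⅔*2809*1/37 - (-8)*(-15) = -5618/111 - 1*120 = -5618/111 - 120 = -18938/111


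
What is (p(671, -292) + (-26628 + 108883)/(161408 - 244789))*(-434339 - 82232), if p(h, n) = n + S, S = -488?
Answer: 33638811657385/83381 ≈ 4.0344e+8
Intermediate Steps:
p(h, n) = -488 + n (p(h, n) = n - 488 = -488 + n)
(p(671, -292) + (-26628 + 108883)/(161408 - 244789))*(-434339 - 82232) = ((-488 - 292) + (-26628 + 108883)/(161408 - 244789))*(-434339 - 82232) = (-780 + 82255/(-83381))*(-516571) = (-780 + 82255*(-1/83381))*(-516571) = (-780 - 82255/83381)*(-516571) = -65119435/83381*(-516571) = 33638811657385/83381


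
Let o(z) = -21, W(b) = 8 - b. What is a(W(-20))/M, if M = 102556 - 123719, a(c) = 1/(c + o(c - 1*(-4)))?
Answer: -1/148141 ≈ -6.7503e-6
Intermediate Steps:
a(c) = 1/(-21 + c) (a(c) = 1/(c - 21) = 1/(-21 + c))
M = -21163
a(W(-20))/M = 1/((-21 + (8 - 1*(-20)))*(-21163)) = -1/21163/(-21 + (8 + 20)) = -1/21163/(-21 + 28) = -1/21163/7 = (1/7)*(-1/21163) = -1/148141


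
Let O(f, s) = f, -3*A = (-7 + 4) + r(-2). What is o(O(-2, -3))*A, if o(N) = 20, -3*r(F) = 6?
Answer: 100/3 ≈ 33.333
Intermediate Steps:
r(F) = -2 (r(F) = -1/3*6 = -2)
A = 5/3 (A = -((-7 + 4) - 2)/3 = -(-3 - 2)/3 = -1/3*(-5) = 5/3 ≈ 1.6667)
o(O(-2, -3))*A = 20*(5/3) = 100/3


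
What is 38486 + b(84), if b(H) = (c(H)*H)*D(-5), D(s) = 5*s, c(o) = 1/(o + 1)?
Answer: 653842/17 ≈ 38461.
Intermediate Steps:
c(o) = 1/(1 + o)
b(H) = -25*H/(1 + H) (b(H) = (H/(1 + H))*(5*(-5)) = (H/(1 + H))*(-25) = -25*H/(1 + H))
38486 + b(84) = 38486 - 25*84/(1 + 84) = 38486 - 25*84/85 = 38486 - 25*84*1/85 = 38486 - 420/17 = 653842/17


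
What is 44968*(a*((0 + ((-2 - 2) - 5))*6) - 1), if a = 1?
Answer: -2473240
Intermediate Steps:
44968*(a*((0 + ((-2 - 2) - 5))*6) - 1) = 44968*(1*((0 + ((-2 - 2) - 5))*6) - 1) = 44968*(1*((0 + (-4 - 5))*6) - 1) = 44968*(1*((0 - 9)*6) - 1) = 44968*(1*(-9*6) - 1) = 44968*(1*(-54) - 1) = 44968*(-54 - 1) = 44968*(-55) = -2473240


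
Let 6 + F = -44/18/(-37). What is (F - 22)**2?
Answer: 86527204/110889 ≈ 780.30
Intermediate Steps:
F = -1976/333 (F = -6 - 44/18/(-37) = -6 - 44*1/18*(-1/37) = -6 - 22/9*(-1/37) = -6 + 22/333 = -1976/333 ≈ -5.9339)
(F - 22)**2 = (-1976/333 - 22)**2 = (-9302/333)**2 = 86527204/110889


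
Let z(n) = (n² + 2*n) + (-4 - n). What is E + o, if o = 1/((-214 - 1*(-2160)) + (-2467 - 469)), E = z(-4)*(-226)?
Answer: -1789921/990 ≈ -1808.0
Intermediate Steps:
z(n) = -4 + n + n²
E = -1808 (E = (-4 - 4 + (-4)²)*(-226) = (-4 - 4 + 16)*(-226) = 8*(-226) = -1808)
o = -1/990 (o = 1/((-214 + 2160) - 2936) = 1/(1946 - 2936) = 1/(-990) = -1/990 ≈ -0.0010101)
E + o = -1808 - 1/990 = -1789921/990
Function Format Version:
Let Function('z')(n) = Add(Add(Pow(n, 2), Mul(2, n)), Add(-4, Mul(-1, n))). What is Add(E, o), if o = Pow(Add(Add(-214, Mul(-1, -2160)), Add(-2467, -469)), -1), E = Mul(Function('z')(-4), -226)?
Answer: Rational(-1789921, 990) ≈ -1808.0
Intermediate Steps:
Function('z')(n) = Add(-4, n, Pow(n, 2))
E = -1808 (E = Mul(Add(-4, -4, Pow(-4, 2)), -226) = Mul(Add(-4, -4, 16), -226) = Mul(8, -226) = -1808)
o = Rational(-1, 990) (o = Pow(Add(Add(-214, 2160), -2936), -1) = Pow(Add(1946, -2936), -1) = Pow(-990, -1) = Rational(-1, 990) ≈ -0.0010101)
Add(E, o) = Add(-1808, Rational(-1, 990)) = Rational(-1789921, 990)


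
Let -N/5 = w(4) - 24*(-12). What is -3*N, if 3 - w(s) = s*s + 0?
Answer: 4125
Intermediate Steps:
w(s) = 3 - s**2 (w(s) = 3 - (s*s + 0) = 3 - (s**2 + 0) = 3 - s**2)
N = -1375 (N = -5*((3 - 1*4**2) - 24*(-12)) = -5*((3 - 1*16) + 288) = -5*((3 - 16) + 288) = -5*(-13 + 288) = -5*275 = -1375)
-3*N = -3*(-1375) = 4125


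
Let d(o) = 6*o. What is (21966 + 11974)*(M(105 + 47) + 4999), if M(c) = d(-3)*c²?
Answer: -13945029620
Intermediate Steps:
M(c) = -18*c² (M(c) = (6*(-3))*c² = -18*c²)
(21966 + 11974)*(M(105 + 47) + 4999) = (21966 + 11974)*(-18*(105 + 47)² + 4999) = 33940*(-18*152² + 4999) = 33940*(-18*23104 + 4999) = 33940*(-415872 + 4999) = 33940*(-410873) = -13945029620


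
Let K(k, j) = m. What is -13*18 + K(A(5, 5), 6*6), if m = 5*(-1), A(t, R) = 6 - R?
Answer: -239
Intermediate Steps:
m = -5
K(k, j) = -5
-13*18 + K(A(5, 5), 6*6) = -13*18 - 5 = -234 - 5 = -239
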